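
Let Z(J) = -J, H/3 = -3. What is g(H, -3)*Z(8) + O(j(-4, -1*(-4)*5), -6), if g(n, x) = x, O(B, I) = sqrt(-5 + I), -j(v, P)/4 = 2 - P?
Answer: 24 + I*sqrt(11) ≈ 24.0 + 3.3166*I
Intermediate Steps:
H = -9 (H = 3*(-3) = -9)
j(v, P) = -8 + 4*P (j(v, P) = -4*(2 - P) = -8 + 4*P)
g(H, -3)*Z(8) + O(j(-4, -1*(-4)*5), -6) = -(-3)*8 + sqrt(-5 - 6) = -3*(-8) + sqrt(-11) = 24 + I*sqrt(11)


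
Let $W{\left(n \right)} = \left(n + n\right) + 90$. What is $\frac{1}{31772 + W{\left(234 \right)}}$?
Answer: $\frac{1}{32330} \approx 3.0931 \cdot 10^{-5}$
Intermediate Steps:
$W{\left(n \right)} = 90 + 2 n$ ($W{\left(n \right)} = 2 n + 90 = 90 + 2 n$)
$\frac{1}{31772 + W{\left(234 \right)}} = \frac{1}{31772 + \left(90 + 2 \cdot 234\right)} = \frac{1}{31772 + \left(90 + 468\right)} = \frac{1}{31772 + 558} = \frac{1}{32330}$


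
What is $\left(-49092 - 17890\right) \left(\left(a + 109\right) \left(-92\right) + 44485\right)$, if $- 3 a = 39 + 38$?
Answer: $- \frac{7398496810}{3} \approx -2.4662 \cdot 10^{9}$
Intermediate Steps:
$a = - \frac{77}{3}$ ($a = - \frac{39 + 38}{3} = \left(- \frac{1}{3}\right) 77 = - \frac{77}{3} \approx -25.667$)
$\left(-49092 - 17890\right) \left(\left(a + 109\right) \left(-92\right) + 44485\right) = \left(-49092 - 17890\right) \left(\left(- \frac{77}{3} + 109\right) \left(-92\right) + 44485\right) = - 66982 \left(\frac{250}{3} \left(-92\right) + 44485\right) = - 66982 \left(- \frac{23000}{3} + 44485\right) = \left(-66982\right) \frac{110455}{3} = - \frac{7398496810}{3}$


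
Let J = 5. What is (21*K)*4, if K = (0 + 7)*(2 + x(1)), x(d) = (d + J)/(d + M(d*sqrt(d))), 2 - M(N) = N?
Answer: 2940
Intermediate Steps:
M(N) = 2 - N
x(d) = (5 + d)/(2 + d - d**(3/2)) (x(d) = (d + 5)/(d + (2 - d*sqrt(d))) = (5 + d)/(d + (2 - d**(3/2))) = (5 + d)/(2 + d - d**(3/2)))
K = 35 (K = (0 + 7)*(2 + (5 + 1)/(2 + 1 - 1**(3/2))) = 7*(2 + 6/(2 + 1 - 1*1)) = 7*(2 + 6/(2 + 1 - 1)) = 7*(2 + 6/2) = 7*(2 + (1/2)*6) = 7*(2 + 3) = 7*5 = 35)
(21*K)*4 = (21*35)*4 = 735*4 = 2940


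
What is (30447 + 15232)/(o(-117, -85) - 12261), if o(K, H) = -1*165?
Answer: -45679/12426 ≈ -3.6761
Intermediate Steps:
o(K, H) = -165
(30447 + 15232)/(o(-117, -85) - 12261) = (30447 + 15232)/(-165 - 12261) = 45679/(-12426) = 45679*(-1/12426) = -45679/12426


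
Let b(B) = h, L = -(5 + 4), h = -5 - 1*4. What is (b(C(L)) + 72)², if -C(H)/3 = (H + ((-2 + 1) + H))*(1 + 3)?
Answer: 3969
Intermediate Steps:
h = -9 (h = -5 - 4 = -9)
L = -9 (L = -1*9 = -9)
C(H) = 12 - 24*H (C(H) = -3*(H + ((-2 + 1) + H))*(1 + 3) = -3*(H + (-1 + H))*4 = -3*(-1 + 2*H)*4 = -3*(-4 + 8*H) = 12 - 24*H)
b(B) = -9
(b(C(L)) + 72)² = (-9 + 72)² = 63² = 3969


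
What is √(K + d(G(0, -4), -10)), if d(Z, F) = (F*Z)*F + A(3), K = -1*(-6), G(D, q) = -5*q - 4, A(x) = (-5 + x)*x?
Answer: 40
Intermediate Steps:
A(x) = x*(-5 + x)
G(D, q) = -4 - 5*q
K = 6
d(Z, F) = -6 + Z*F² (d(Z, F) = (F*Z)*F + 3*(-5 + 3) = Z*F² + 3*(-2) = Z*F² - 6 = -6 + Z*F²)
√(K + d(G(0, -4), -10)) = √(6 + (-6 + (-4 - 5*(-4))*(-10)²)) = √(6 + (-6 + (-4 + 20)*100)) = √(6 + (-6 + 16*100)) = √(6 + (-6 + 1600)) = √(6 + 1594) = √1600 = 40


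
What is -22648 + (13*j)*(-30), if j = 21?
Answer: -30838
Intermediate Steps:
-22648 + (13*j)*(-30) = -22648 + (13*21)*(-30) = -22648 + 273*(-30) = -22648 - 8190 = -30838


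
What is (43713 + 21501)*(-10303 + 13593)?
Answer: 214554060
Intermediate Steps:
(43713 + 21501)*(-10303 + 13593) = 65214*3290 = 214554060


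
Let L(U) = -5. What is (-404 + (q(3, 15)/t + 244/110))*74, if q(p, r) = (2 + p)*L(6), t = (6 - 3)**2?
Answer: -14819018/495 ≈ -29937.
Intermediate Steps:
t = 9 (t = 3**2 = 9)
q(p, r) = -10 - 5*p (q(p, r) = (2 + p)*(-5) = -10 - 5*p)
(-404 + (q(3, 15)/t + 244/110))*74 = (-404 + ((-10 - 5*3)/9 + 244/110))*74 = (-404 + ((-10 - 15)*(1/9) + 244*(1/110)))*74 = (-404 + (-25*1/9 + 122/55))*74 = (-404 + (-25/9 + 122/55))*74 = (-404 - 277/495)*74 = -200257/495*74 = -14819018/495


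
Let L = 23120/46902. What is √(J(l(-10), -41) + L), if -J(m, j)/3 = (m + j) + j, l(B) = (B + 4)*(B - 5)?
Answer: 4*I*√807980754/23451 ≈ 4.8484*I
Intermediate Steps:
l(B) = (-5 + B)*(4 + B) (l(B) = (4 + B)*(-5 + B) = (-5 + B)*(4 + B))
J(m, j) = -6*j - 3*m (J(m, j) = -3*((m + j) + j) = -3*((j + m) + j) = -3*(m + 2*j) = -6*j - 3*m)
L = 11560/23451 (L = 23120*(1/46902) = 11560/23451 ≈ 0.49294)
√(J(l(-10), -41) + L) = √((-6*(-41) - 3*(-20 + (-10)² - 1*(-10))) + 11560/23451) = √((246 - 3*(-20 + 100 + 10)) + 11560/23451) = √((246 - 3*90) + 11560/23451) = √((246 - 270) + 11560/23451) = √(-24 + 11560/23451) = √(-551264/23451) = 4*I*√807980754/23451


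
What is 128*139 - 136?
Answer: 17656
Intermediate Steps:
128*139 - 136 = 17792 - 136 = 17656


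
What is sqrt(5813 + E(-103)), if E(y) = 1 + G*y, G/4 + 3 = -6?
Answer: 69*sqrt(2) ≈ 97.581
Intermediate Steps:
G = -36 (G = -12 + 4*(-6) = -12 - 24 = -36)
E(y) = 1 - 36*y
sqrt(5813 + E(-103)) = sqrt(5813 + (1 - 36*(-103))) = sqrt(5813 + (1 + 3708)) = sqrt(5813 + 3709) = sqrt(9522) = 69*sqrt(2)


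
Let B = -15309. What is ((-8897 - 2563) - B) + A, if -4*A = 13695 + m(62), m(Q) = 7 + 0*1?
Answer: 847/2 ≈ 423.50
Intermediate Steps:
m(Q) = 7 (m(Q) = 7 + 0 = 7)
A = -6851/2 (A = -(13695 + 7)/4 = -¼*13702 = -6851/2 ≈ -3425.5)
((-8897 - 2563) - B) + A = ((-8897 - 2563) - 1*(-15309)) - 6851/2 = (-11460 + 15309) - 6851/2 = 3849 - 6851/2 = 847/2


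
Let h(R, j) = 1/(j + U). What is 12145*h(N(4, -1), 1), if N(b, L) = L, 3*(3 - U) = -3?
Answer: 2429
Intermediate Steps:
U = 4 (U = 3 - 1/3*(-3) = 3 + 1 = 4)
h(R, j) = 1/(4 + j) (h(R, j) = 1/(j + 4) = 1/(4 + j))
12145*h(N(4, -1), 1) = 12145/(4 + 1) = 12145/5 = 12145*(1/5) = 2429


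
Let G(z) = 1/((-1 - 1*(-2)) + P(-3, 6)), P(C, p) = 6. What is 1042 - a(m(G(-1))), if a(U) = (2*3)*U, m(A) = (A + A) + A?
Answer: 7276/7 ≈ 1039.4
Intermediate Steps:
G(z) = ⅐ (G(z) = 1/((-1 - 1*(-2)) + 6) = 1/((-1 + 2) + 6) = 1/(1 + 6) = 1/7 = ⅐)
m(A) = 3*A (m(A) = 2*A + A = 3*A)
a(U) = 6*U
1042 - a(m(G(-1))) = 1042 - 6*3*(⅐) = 1042 - 6*3/7 = 1042 - 1*18/7 = 1042 - 18/7 = 7276/7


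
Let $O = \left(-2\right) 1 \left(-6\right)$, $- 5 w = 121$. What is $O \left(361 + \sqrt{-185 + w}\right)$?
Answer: $4332 + \frac{12 i \sqrt{5230}}{5} \approx 4332.0 + 173.56 i$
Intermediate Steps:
$w = - \frac{121}{5}$ ($w = \left(- \frac{1}{5}\right) 121 = - \frac{121}{5} \approx -24.2$)
$O = 12$ ($O = \left(-2\right) \left(-6\right) = 12$)
$O \left(361 + \sqrt{-185 + w}\right) = 12 \left(361 + \sqrt{-185 - \frac{121}{5}}\right) = 12 \left(361 + \sqrt{- \frac{1046}{5}}\right) = 12 \left(361 + \frac{i \sqrt{5230}}{5}\right) = 4332 + \frac{12 i \sqrt{5230}}{5}$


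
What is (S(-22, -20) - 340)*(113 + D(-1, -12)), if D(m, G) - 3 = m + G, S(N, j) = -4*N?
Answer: -25956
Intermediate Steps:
D(m, G) = 3 + G + m (D(m, G) = 3 + (m + G) = 3 + (G + m) = 3 + G + m)
(S(-22, -20) - 340)*(113 + D(-1, -12)) = (-4*(-22) - 340)*(113 + (3 - 12 - 1)) = (88 - 340)*(113 - 10) = -252*103 = -25956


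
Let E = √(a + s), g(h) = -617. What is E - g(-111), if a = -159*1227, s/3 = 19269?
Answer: 617 + 3*I*√15254 ≈ 617.0 + 370.52*I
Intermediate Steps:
s = 57807 (s = 3*19269 = 57807)
a = -195093
E = 3*I*√15254 (E = √(-195093 + 57807) = √(-137286) = 3*I*√15254 ≈ 370.52*I)
E - g(-111) = 3*I*√15254 - 1*(-617) = 3*I*√15254 + 617 = 617 + 3*I*√15254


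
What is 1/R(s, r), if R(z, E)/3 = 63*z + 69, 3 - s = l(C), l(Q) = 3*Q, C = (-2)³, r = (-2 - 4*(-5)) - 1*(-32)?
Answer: 1/5310 ≈ 0.00018832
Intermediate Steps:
r = 50 (r = (-2 + 20) + 32 = 18 + 32 = 50)
C = -8
s = 27 (s = 3 - 3*(-8) = 3 - 1*(-24) = 3 + 24 = 27)
R(z, E) = 207 + 189*z (R(z, E) = 3*(63*z + 69) = 3*(69 + 63*z) = 207 + 189*z)
1/R(s, r) = 1/(207 + 189*27) = 1/(207 + 5103) = 1/5310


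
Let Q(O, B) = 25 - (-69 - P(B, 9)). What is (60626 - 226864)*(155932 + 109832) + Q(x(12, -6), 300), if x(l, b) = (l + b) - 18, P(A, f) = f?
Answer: -44180075729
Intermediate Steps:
x(l, b) = -18 + b + l (x(l, b) = (b + l) - 18 = -18 + b + l)
Q(O, B) = 103 (Q(O, B) = 25 - (-69 - 1*9) = 25 - (-69 - 9) = 25 - 1*(-78) = 25 + 78 = 103)
(60626 - 226864)*(155932 + 109832) + Q(x(12, -6), 300) = (60626 - 226864)*(155932 + 109832) + 103 = -166238*265764 + 103 = -44180075832 + 103 = -44180075729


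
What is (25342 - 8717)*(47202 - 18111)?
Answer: 483637875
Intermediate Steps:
(25342 - 8717)*(47202 - 18111) = 16625*29091 = 483637875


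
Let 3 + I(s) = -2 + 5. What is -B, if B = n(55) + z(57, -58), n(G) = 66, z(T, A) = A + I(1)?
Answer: -8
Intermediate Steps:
I(s) = 0 (I(s) = -3 + (-2 + 5) = -3 + 3 = 0)
z(T, A) = A (z(T, A) = A + 0 = A)
B = 8 (B = 66 - 58 = 8)
-B = -1*8 = -8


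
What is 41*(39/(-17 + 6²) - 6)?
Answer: -3075/19 ≈ -161.84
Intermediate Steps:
41*(39/(-17 + 6²) - 6) = 41*(39/(-17 + 36) - 6) = 41*(39/19 - 6) = 41*(-75/19) = -3075/19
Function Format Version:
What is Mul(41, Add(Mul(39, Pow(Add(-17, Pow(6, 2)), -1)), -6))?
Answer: Rational(-3075, 19) ≈ -161.84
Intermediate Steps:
Mul(41, Add(Mul(39, Pow(Add(-17, Pow(6, 2)), -1)), -6)) = Mul(41, Add(Mul(39, Pow(Add(-17, 36), -1)), -6)) = Mul(41, Add(Mul(39, Pow(19, -1)), -6)) = Mul(41, Add(Mul(39, Rational(1, 19)), -6)) = Mul(41, Add(Rational(39, 19), -6)) = Mul(41, Rational(-75, 19)) = Rational(-3075, 19)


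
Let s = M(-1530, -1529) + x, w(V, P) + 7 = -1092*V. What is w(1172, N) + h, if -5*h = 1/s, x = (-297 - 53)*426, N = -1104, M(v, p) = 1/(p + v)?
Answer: -2918634764515596/2280484505 ≈ -1.2798e+6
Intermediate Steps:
w(V, P) = -7 - 1092*V
x = -149100 (x = -350*426 = -149100)
s = -456096901/3059 (s = 1/(-1529 - 1530) - 149100 = 1/(-3059) - 149100 = -1/3059 - 149100 = -456096901/3059 ≈ -1.4910e+5)
h = 3059/2280484505 (h = -1/(5*(-456096901/3059)) = -⅕*(-3059/456096901) = 3059/2280484505 ≈ 1.3414e-6)
w(1172, N) + h = (-7 - 1092*1172) + 3059/2280484505 = (-7 - 1279824) + 3059/2280484505 = -1279831 + 3059/2280484505 = -2918634764515596/2280484505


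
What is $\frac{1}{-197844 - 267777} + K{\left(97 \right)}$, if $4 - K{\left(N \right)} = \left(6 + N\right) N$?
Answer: $- \frac{4650156928}{465621} \approx -9987.0$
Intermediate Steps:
$K{\left(N \right)} = 4 - N \left(6 + N\right)$ ($K{\left(N \right)} = 4 - \left(6 + N\right) N = 4 - N \left(6 + N\right)$)
$\frac{1}{-197844 - 267777} + K{\left(97 \right)} = \frac{1}{-197844 - 267777} - 9987 = \frac{1}{-465621} - 9987 = - \frac{1}{465621} - 9987 = - \frac{4650156928}{465621}$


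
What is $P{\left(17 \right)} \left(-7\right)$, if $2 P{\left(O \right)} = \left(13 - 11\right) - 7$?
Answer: $\frac{35}{2} \approx 17.5$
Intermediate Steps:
$P{\left(O \right)} = - \frac{5}{2}$ ($P{\left(O \right)} = \frac{\left(13 - 11\right) - 7}{2} = \frac{2 - 7}{2} = \frac{1}{2} \left(-5\right) = - \frac{5}{2}$)
$P{\left(17 \right)} \left(-7\right) = \left(- \frac{5}{2}\right) \left(-7\right) = \frac{35}{2}$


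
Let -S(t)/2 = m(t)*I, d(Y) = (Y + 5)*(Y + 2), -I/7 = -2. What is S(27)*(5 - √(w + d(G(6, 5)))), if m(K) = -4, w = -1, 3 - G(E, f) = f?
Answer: 560 - 112*I ≈ 560.0 - 112.0*I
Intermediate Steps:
I = 14 (I = -7*(-2) = 14)
G(E, f) = 3 - f
d(Y) = (2 + Y)*(5 + Y) (d(Y) = (5 + Y)*(2 + Y) = (2 + Y)*(5 + Y))
S(t) = 112 (S(t) = -(-8)*14 = -2*(-56) = 112)
S(27)*(5 - √(w + d(G(6, 5)))) = 112*(5 - √(-1 + (10 + (3 - 1*5)² + 7*(3 - 1*5)))) = 112*(5 - √(-1 + (10 + (3 - 5)² + 7*(3 - 5)))) = 112*(5 - √(-1 + (10 + (-2)² + 7*(-2)))) = 112*(5 - √(-1 + (10 + 4 - 14))) = 112*(5 - √(-1 + 0)) = 112*(5 - √(-1)) = 112*(5 - I) = 560 - 112*I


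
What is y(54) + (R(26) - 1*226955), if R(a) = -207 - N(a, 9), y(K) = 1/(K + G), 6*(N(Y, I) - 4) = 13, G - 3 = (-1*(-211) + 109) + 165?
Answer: -184687718/813 ≈ -2.2717e+5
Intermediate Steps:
G = 488 (G = 3 + ((-1*(-211) + 109) + 165) = 3 + ((211 + 109) + 165) = 3 + (320 + 165) = 3 + 485 = 488)
N(Y, I) = 37/6 (N(Y, I) = 4 + (⅙)*13 = 4 + 13/6 = 37/6)
y(K) = 1/(488 + K) (y(K) = 1/(K + 488) = 1/(488 + K))
R(a) = -1279/6 (R(a) = -207 - 1*37/6 = -207 - 37/6 = -1279/6)
y(54) + (R(26) - 1*226955) = 1/(488 + 54) + (-1279/6 - 1*226955) = 1/542 + (-1279/6 - 226955) = 1/542 - 1363009/6 = -184687718/813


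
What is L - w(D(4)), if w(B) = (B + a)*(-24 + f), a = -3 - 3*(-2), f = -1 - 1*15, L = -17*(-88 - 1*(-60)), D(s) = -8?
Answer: 276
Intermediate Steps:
L = 476 (L = -17*(-88 + 60) = -17*(-28) = 476)
f = -16 (f = -1 - 15 = -16)
a = 3 (a = -3 + 6 = 3)
w(B) = -120 - 40*B (w(B) = (B + 3)*(-24 - 16) = (3 + B)*(-40) = -120 - 40*B)
L - w(D(4)) = 476 - (-120 - 40*(-8)) = 476 - (-120 + 320) = 476 - 1*200 = 476 - 200 = 276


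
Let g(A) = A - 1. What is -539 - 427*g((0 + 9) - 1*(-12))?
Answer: -9079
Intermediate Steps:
g(A) = -1 + A
-539 - 427*g((0 + 9) - 1*(-12)) = -539 - 427*(-1 + ((0 + 9) - 1*(-12))) = -539 - 427*(-1 + (9 + 12)) = -539 - 427*(-1 + 21) = -539 - 427*20 = -539 - 8540 = -9079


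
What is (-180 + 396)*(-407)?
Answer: -87912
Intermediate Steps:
(-180 + 396)*(-407) = 216*(-407) = -87912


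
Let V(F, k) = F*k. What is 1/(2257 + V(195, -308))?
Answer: -1/57803 ≈ -1.7300e-5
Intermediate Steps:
1/(2257 + V(195, -308)) = 1/(2257 + 195*(-308)) = 1/(2257 - 60060) = 1/(-57803) = -1/57803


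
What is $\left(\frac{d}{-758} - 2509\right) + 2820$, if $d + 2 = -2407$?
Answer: $\frac{238147}{758} \approx 314.18$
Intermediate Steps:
$d = -2409$ ($d = -2 - 2407 = -2409$)
$\left(\frac{d}{-758} - 2509\right) + 2820 = \left(- \frac{2409}{-758} - 2509\right) + 2820 = \left(\left(-2409\right) \left(- \frac{1}{758}\right) - 2509\right) + 2820 = \left(\frac{2409}{758} - 2509\right) + 2820 = - \frac{1899413}{758} + 2820 = \frac{238147}{758}$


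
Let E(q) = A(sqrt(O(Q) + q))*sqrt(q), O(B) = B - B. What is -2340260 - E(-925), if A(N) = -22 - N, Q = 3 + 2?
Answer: -2341185 + 110*I*sqrt(37) ≈ -2.3412e+6 + 669.1*I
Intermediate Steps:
Q = 5
O(B) = 0
E(q) = sqrt(q)*(-22 - sqrt(q)) (E(q) = (-22 - sqrt(0 + q))*sqrt(q) = (-22 - sqrt(q))*sqrt(q) = sqrt(q)*(-22 - sqrt(q)))
-2340260 - E(-925) = -2340260 - (-1*(-925) - 110*I*sqrt(37)) = -2340260 - (925 - 110*I*sqrt(37)) = -2340260 + (-925 + 110*I*sqrt(37)) = -2341185 + 110*I*sqrt(37)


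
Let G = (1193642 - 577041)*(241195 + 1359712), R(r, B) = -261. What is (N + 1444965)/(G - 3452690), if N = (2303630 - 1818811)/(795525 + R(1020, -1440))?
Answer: 1149129130579/785018935506281088 ≈ 1.4638e-6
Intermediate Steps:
G = 987120857107 (G = 616601*1600907 = 987120857107)
N = 484819/795264 (N = (2303630 - 1818811)/(795525 - 261) = 484819/795264 ≈ 0.60963)
(N + 1444965)/(G - 3452690) = (484819/795264 + 1444965)/(987120857107 - 3452690) = (1149129130579/795264)/987117404417 = (1149129130579/795264)*(1/987117404417) = 1149129130579/785018935506281088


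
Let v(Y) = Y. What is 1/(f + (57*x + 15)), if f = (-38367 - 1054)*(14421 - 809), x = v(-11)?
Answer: -1/536599264 ≈ -1.8636e-9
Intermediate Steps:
x = -11
f = -536598652 (f = -39421*13612 = -536598652)
1/(f + (57*x + 15)) = 1/(-536598652 + (57*(-11) + 15)) = 1/(-536598652 + (-627 + 15)) = 1/(-536598652 - 612) = 1/(-536599264) = -1/536599264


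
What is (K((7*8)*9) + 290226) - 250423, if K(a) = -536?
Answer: 39267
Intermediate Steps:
(K((7*8)*9) + 290226) - 250423 = (-536 + 290226) - 250423 = 289690 - 250423 = 39267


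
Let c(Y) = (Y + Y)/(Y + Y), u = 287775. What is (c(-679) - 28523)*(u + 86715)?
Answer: -10681203780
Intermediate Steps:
c(Y) = 1 (c(Y) = (2*Y)/((2*Y)) = (2*Y)*(1/(2*Y)) = 1)
(c(-679) - 28523)*(u + 86715) = (1 - 28523)*(287775 + 86715) = -28522*374490 = -10681203780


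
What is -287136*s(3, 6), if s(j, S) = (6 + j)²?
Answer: -23258016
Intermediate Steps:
-287136*s(3, 6) = -287136*(6 + 3)² = -287136*9² = -287136*81 = -1994*11664 = -23258016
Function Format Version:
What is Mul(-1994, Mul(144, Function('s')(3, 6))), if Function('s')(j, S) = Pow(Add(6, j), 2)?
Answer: -23258016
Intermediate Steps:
Mul(-1994, Mul(144, Function('s')(3, 6))) = Mul(-1994, Mul(144, Pow(Add(6, 3), 2))) = Mul(-1994, Mul(144, Pow(9, 2))) = Mul(-1994, Mul(144, 81)) = Mul(-1994, 11664) = -23258016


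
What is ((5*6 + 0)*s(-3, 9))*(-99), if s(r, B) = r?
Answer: 8910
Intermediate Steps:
((5*6 + 0)*s(-3, 9))*(-99) = ((5*6 + 0)*(-3))*(-99) = ((30 + 0)*(-3))*(-99) = (30*(-3))*(-99) = -90*(-99) = 8910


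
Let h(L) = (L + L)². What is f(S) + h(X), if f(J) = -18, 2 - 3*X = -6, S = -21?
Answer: 94/9 ≈ 10.444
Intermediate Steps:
X = 8/3 (X = ⅔ - ⅓*(-6) = ⅔ + 2 = 8/3 ≈ 2.6667)
h(L) = 4*L² (h(L) = (2*L)² = 4*L²)
f(S) + h(X) = -18 + 4*(8/3)² = -18 + 4*(64/9) = -18 + 256/9 = 94/9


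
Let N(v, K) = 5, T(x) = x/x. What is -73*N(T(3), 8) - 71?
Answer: -436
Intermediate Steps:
T(x) = 1
-73*N(T(3), 8) - 71 = -73*5 - 71 = -365 - 71 = -436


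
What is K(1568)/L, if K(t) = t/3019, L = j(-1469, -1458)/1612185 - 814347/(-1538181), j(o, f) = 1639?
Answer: 216020950113360/220621659633457 ≈ 0.97915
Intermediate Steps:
L = 146155455206/275536926165 (L = 1639/1612185 - 814347/(-1538181) = 1639*(1/1612185) - 814347*(-1/1538181) = 1639/1612185 + 90483/170909 = 146155455206/275536926165 ≈ 0.53044)
K(t) = t/3019 (K(t) = t*(1/3019) = t/3019)
K(1568)/L = ((1/3019)*1568)/(146155455206/275536926165) = (1568/3019)*(275536926165/146155455206) = 216020950113360/220621659633457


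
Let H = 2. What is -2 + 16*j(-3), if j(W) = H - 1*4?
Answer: -34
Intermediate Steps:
j(W) = -2 (j(W) = 2 - 1*4 = 2 - 4 = -2)
-2 + 16*j(-3) = -2 + 16*(-2) = -2 - 32 = -34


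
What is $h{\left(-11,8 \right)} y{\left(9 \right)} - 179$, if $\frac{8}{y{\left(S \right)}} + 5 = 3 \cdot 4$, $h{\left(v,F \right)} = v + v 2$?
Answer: $- \frac{1517}{7} \approx -216.71$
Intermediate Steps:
$h{\left(v,F \right)} = 3 v$ ($h{\left(v,F \right)} = v + 2 v = 3 v$)
$y{\left(S \right)} = \frac{8}{7}$ ($y{\left(S \right)} = \frac{8}{-5 + 3 \cdot 4} = \frac{8}{-5 + 12} = \frac{8}{7}$)
$h{\left(-11,8 \right)} y{\left(9 \right)} - 179 = 3 \left(-11\right) \frac{8}{7} - 179 = \left(-33\right) \frac{8}{7} - 179 = - \frac{264}{7} - 179 = - \frac{1517}{7}$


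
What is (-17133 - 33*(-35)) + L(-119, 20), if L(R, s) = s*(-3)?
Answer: -16038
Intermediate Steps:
L(R, s) = -3*s
(-17133 - 33*(-35)) + L(-119, 20) = (-17133 - 33*(-35)) - 3*20 = (-17133 + 1155) - 60 = -15978 - 60 = -16038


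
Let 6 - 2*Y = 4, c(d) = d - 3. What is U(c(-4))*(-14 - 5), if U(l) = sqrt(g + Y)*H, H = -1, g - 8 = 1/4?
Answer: 19*sqrt(37)/2 ≈ 57.786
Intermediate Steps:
g = 33/4 (g = 8 + 1/4 = 33/4 ≈ 8.2500)
c(d) = -3 + d
Y = 1 (Y = 3 - 1/2*4 = 3 - 2 = 1)
U(l) = -sqrt(37)/2 (U(l) = sqrt(33/4 + 1)*(-1) = sqrt(37/4)*(-1) = (sqrt(37)/2)*(-1) = -sqrt(37)/2)
U(c(-4))*(-14 - 5) = (-sqrt(37)/2)*(-14 - 5) = -sqrt(37)/2*(-19) = 19*sqrt(37)/2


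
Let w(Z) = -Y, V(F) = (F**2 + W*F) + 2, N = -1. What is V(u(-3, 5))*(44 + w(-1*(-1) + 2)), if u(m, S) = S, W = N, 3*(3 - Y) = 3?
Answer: 924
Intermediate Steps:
Y = 2 (Y = 3 - 1/3*3 = 3 - 1 = 2)
W = -1
V(F) = 2 + F**2 - F (V(F) = (F**2 - F) + 2 = 2 + F**2 - F)
w(Z) = -2 (w(Z) = -1*2 = -2)
V(u(-3, 5))*(44 + w(-1*(-1) + 2)) = (2 + 5**2 - 1*5)*(44 - 2) = (2 + 25 - 5)*42 = 22*42 = 924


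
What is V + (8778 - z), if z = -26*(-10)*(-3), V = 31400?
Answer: 40958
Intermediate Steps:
z = -780 (z = 260*(-3) = -780)
V + (8778 - z) = 31400 + (8778 - 1*(-780)) = 31400 + (8778 + 780) = 31400 + 9558 = 40958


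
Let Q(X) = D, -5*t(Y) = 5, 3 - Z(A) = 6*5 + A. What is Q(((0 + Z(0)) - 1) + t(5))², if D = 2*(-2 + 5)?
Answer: 36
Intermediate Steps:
D = 6 (D = 2*3 = 6)
Z(A) = -27 - A (Z(A) = 3 - (6*5 + A) = 3 - (30 + A) = 3 + (-30 - A) = -27 - A)
t(Y) = -1 (t(Y) = -⅕*5 = -1)
Q(X) = 6
Q(((0 + Z(0)) - 1) + t(5))² = 6² = 36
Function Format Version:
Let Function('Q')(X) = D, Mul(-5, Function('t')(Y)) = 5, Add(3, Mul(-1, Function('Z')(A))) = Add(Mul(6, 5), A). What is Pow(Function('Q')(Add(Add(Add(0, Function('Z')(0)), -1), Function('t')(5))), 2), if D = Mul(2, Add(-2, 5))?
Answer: 36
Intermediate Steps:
D = 6 (D = Mul(2, 3) = 6)
Function('Z')(A) = Add(-27, Mul(-1, A)) (Function('Z')(A) = Add(3, Mul(-1, Add(Mul(6, 5), A))) = Add(3, Mul(-1, Add(30, A))) = Add(3, Add(-30, Mul(-1, A))) = Add(-27, Mul(-1, A)))
Function('t')(Y) = -1 (Function('t')(Y) = Mul(Rational(-1, 5), 5) = -1)
Function('Q')(X) = 6
Pow(Function('Q')(Add(Add(Add(0, Function('Z')(0)), -1), Function('t')(5))), 2) = Pow(6, 2) = 36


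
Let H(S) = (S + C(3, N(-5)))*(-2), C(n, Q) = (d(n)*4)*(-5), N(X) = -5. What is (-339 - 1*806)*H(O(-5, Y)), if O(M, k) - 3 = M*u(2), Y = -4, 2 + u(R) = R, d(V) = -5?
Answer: 235870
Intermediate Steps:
u(R) = -2 + R
C(n, Q) = 100 (C(n, Q) = -5*4*(-5) = -20*(-5) = 100)
O(M, k) = 3 (O(M, k) = 3 + M*(-2 + 2) = 3 + M*0 = 3 + 0 = 3)
H(S) = -200 - 2*S (H(S) = (S + 100)*(-2) = (100 + S)*(-2) = -200 - 2*S)
(-339 - 1*806)*H(O(-5, Y)) = (-339 - 1*806)*(-200 - 2*3) = (-339 - 806)*(-200 - 6) = -1145*(-206) = 235870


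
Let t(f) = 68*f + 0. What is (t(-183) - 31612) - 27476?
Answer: -71532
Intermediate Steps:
t(f) = 68*f
(t(-183) - 31612) - 27476 = (68*(-183) - 31612) - 27476 = (-12444 - 31612) - 27476 = -44056 - 27476 = -71532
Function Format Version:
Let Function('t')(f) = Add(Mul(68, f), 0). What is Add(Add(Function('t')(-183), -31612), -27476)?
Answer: -71532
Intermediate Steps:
Function('t')(f) = Mul(68, f)
Add(Add(Function('t')(-183), -31612), -27476) = Add(Add(Mul(68, -183), -31612), -27476) = Add(Add(-12444, -31612), -27476) = Add(-44056, -27476) = -71532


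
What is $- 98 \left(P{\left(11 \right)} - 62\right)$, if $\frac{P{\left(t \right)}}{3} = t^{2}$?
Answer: $-29498$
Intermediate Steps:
$P{\left(t \right)} = 3 t^{2}$
$- 98 \left(P{\left(11 \right)} - 62\right) = - 98 \left(3 \cdot 11^{2} - 62\right) = - 98 \left(3 \cdot 121 - 62\right) = - 98 \left(363 - 62\right) = \left(-98\right) 301 = -29498$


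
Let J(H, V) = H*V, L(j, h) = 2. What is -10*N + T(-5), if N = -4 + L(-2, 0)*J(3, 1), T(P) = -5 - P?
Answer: -20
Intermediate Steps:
N = 2 (N = -4 + 2*(3*1) = -4 + 2*3 = -4 + 6 = 2)
-10*N + T(-5) = -10*2 + (-5 - 1*(-5)) = -20 + (-5 + 5) = -20 + 0 = -20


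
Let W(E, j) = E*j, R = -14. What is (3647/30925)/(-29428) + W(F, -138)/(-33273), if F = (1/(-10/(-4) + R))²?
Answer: 907166147/33164309309100 ≈ 2.7354e-5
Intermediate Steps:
F = 4/529 (F = (1/(-10/(-4) - 14))² = (1/(-10*(-¼) - 14))² = (1/(5/2 - 14))² = (1/(-23/2))² = (-2/23)² = 4/529 ≈ 0.0075614)
(3647/30925)/(-29428) + W(F, -138)/(-33273) = (3647/30925)/(-29428) + ((4/529)*(-138))/(-33273) = (3647*(1/30925))*(-1/29428) - 24/23*(-1/33273) = (3647/30925)*(-1/29428) + 8/255093 = -521/130008700 + 8/255093 = 907166147/33164309309100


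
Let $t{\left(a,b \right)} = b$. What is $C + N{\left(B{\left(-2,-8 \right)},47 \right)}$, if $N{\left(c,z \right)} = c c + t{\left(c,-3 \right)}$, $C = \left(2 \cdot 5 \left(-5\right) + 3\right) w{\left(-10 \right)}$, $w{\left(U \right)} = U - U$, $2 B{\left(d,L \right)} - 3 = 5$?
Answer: $13$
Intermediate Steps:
$B{\left(d,L \right)} = 4$ ($B{\left(d,L \right)} = \frac{3}{2} + \frac{1}{2} \cdot 5 = \frac{3}{2} + \frac{5}{2} = 4$)
$w{\left(U \right)} = 0$
$C = 0$ ($C = \left(2 \cdot 5 \left(-5\right) + 3\right) 0 = \left(10 \left(-5\right) + 3\right) 0 = \left(-50 + 3\right) 0 = \left(-47\right) 0 = 0$)
$N{\left(c,z \right)} = -3 + c^{2}$ ($N{\left(c,z \right)} = c c - 3 = c^{2} - 3 = -3 + c^{2}$)
$C + N{\left(B{\left(-2,-8 \right)},47 \right)} = 0 - \left(3 - 4^{2}\right) = 0 + \left(-3 + 16\right) = 0 + 13 = 13$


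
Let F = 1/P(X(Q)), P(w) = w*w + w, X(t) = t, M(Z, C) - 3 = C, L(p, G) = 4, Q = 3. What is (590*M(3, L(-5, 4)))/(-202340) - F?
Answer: -12595/121404 ≈ -0.10374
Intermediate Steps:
M(Z, C) = 3 + C
P(w) = w + w**2 (P(w) = w**2 + w = w + w**2)
F = 1/12 (F = 1/(3*(1 + 3)) = 1/(3*4) = 1/12 ≈ 0.083333)
(590*M(3, L(-5, 4)))/(-202340) - F = (590*(3 + 4))/(-202340) - 1*1/12 = (590*7)*(-1/202340) - 1/12 = 4130*(-1/202340) - 1/12 = -413/20234 - 1/12 = -12595/121404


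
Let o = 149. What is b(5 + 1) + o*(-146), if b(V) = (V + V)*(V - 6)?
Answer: -21754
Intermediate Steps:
b(V) = 2*V*(-6 + V) (b(V) = (2*V)*(-6 + V) = 2*V*(-6 + V))
b(5 + 1) + o*(-146) = 2*(5 + 1)*(-6 + (5 + 1)) + 149*(-146) = 2*6*(-6 + 6) - 21754 = 2*6*0 - 21754 = 0 - 21754 = -21754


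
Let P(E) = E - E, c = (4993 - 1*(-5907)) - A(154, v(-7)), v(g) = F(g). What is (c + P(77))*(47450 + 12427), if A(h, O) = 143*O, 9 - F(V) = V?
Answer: 515660724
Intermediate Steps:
F(V) = 9 - V
v(g) = 9 - g
c = 8612 (c = (4993 - 1*(-5907)) - 143*(9 - 1*(-7)) = (4993 + 5907) - 143*(9 + 7) = 10900 - 143*16 = 10900 - 1*2288 = 10900 - 2288 = 8612)
P(E) = 0
(c + P(77))*(47450 + 12427) = (8612 + 0)*(47450 + 12427) = 8612*59877 = 515660724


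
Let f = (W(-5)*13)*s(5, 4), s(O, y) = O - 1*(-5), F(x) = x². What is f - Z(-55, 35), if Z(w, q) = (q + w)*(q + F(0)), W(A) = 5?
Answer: 1350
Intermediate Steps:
s(O, y) = 5 + O (s(O, y) = O + 5 = 5 + O)
Z(w, q) = q*(q + w) (Z(w, q) = (q + w)*(q + 0²) = (q + w)*(q + 0) = (q + w)*q = q*(q + w))
f = 650 (f = (5*13)*(5 + 5) = 65*10 = 650)
f - Z(-55, 35) = 650 - 35*(35 - 55) = 650 - 35*(-20) = 650 - 1*(-700) = 650 + 700 = 1350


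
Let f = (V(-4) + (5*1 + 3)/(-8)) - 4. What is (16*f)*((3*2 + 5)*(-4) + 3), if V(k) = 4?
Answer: 656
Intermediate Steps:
f = -1 (f = (4 + (5*1 + 3)/(-8)) - 4 = (4 + (5 + 3)*(-1/8)) - 4 = (4 + 8*(-1/8)) - 4 = (4 - 1) - 4 = 3 - 4 = -1)
(16*f)*((3*2 + 5)*(-4) + 3) = (16*(-1))*((3*2 + 5)*(-4) + 3) = -16*((6 + 5)*(-4) + 3) = -16*(11*(-4) + 3) = -16*(-44 + 3) = -16*(-41) = 656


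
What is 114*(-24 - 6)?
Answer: -3420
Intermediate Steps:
114*(-24 - 6) = 114*(-30) = -3420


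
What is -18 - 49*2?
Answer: -116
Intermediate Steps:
-18 - 49*2 = -18 - 98 = -116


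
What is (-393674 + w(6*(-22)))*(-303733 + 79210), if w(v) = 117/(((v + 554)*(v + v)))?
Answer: 3282408992310669/37136 ≈ 8.8389e+10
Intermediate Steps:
w(v) = 117/(2*v*(554 + v)) (w(v) = 117/(((554 + v)*(2*v))) = 117/((2*v*(554 + v))) = 117*(1/(2*v*(554 + v))) = 117/(2*v*(554 + v)))
(-393674 + w(6*(-22)))*(-303733 + 79210) = (-393674 + 117/(2*((6*(-22)))*(554 + 6*(-22))))*(-303733 + 79210) = (-393674 + (117/2)/(-132*(554 - 132)))*(-224523) = (-393674 + (117/2)*(-1/132)/422)*(-224523) = (-393674 + (117/2)*(-1/132)*(1/422))*(-224523) = (-393674 - 39/37136)*(-224523) = -14619477703/37136*(-224523) = 3282408992310669/37136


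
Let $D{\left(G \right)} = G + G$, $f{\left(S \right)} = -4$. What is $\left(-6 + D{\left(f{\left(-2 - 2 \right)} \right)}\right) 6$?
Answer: $-84$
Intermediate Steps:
$D{\left(G \right)} = 2 G$
$\left(-6 + D{\left(f{\left(-2 - 2 \right)} \right)}\right) 6 = \left(-6 + 2 \left(-4\right)\right) 6 = \left(-6 - 8\right) 6 = \left(-14\right) 6 = -84$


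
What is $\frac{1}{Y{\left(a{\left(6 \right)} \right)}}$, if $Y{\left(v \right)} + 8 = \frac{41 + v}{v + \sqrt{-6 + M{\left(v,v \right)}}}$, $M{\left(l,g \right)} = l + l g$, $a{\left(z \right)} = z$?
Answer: $- \frac{12}{49} \approx -0.2449$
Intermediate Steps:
$M{\left(l,g \right)} = l + g l$
$Y{\left(v \right)} = -8 + \frac{41 + v}{v + \sqrt{-6 + v \left(1 + v\right)}}$
$\frac{1}{Y{\left(a{\left(6 \right)} \right)}} = \frac{1}{\frac{1}{6 + \sqrt{-6 + 6 \left(1 + 6\right)}} \left(41 - 8 \sqrt{-6 + 6 \left(1 + 6\right)} - 42\right)} = \frac{1}{\frac{1}{6 + \sqrt{-6 + 6 \cdot 7}} \left(41 - 8 \sqrt{-6 + 6 \cdot 7} - 42\right)} = \frac{1}{\frac{1}{6 + \sqrt{-6 + 42}} \left(41 - 8 \sqrt{-6 + 42} - 42\right)} = \frac{1}{\frac{1}{6 + \sqrt{36}} \left(41 - 8 \sqrt{36} - 42\right)} = \frac{1}{\frac{1}{6 + 6} \left(41 - 48 - 42\right)} = \frac{1}{\frac{1}{12} \left(41 - 48 - 42\right)} = \frac{1}{\frac{1}{12} \left(-49\right)} = \frac{1}{- \frac{49}{12}} = - \frac{12}{49}$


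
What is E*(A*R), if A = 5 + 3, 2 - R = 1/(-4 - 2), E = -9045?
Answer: -156780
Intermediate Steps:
R = 13/6 (R = 2 - 1/(-4 - 2) = 2 - 1/(-6) = 2 - 1*(-⅙) = 2 + ⅙ = 13/6 ≈ 2.1667)
A = 8
E*(A*R) = -72360*13/6 = -9045*52/3 = -156780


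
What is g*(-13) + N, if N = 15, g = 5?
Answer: -50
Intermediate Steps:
g*(-13) + N = 5*(-13) + 15 = -65 + 15 = -50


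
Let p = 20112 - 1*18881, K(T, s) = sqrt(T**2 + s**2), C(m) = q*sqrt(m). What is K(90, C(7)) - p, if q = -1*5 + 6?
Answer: -1231 + 11*sqrt(67) ≈ -1141.0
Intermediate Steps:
q = 1 (q = -5 + 6 = 1)
C(m) = sqrt(m) (C(m) = 1*sqrt(m) = sqrt(m))
p = 1231 (p = 20112 - 18881 = 1231)
K(90, C(7)) - p = sqrt(90**2 + (sqrt(7))**2) - 1*1231 = sqrt(8100 + 7) - 1231 = sqrt(8107) - 1231 = 11*sqrt(67) - 1231 = -1231 + 11*sqrt(67)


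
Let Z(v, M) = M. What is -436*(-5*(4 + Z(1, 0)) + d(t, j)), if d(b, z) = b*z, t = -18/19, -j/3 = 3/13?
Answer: 2083208/247 ≈ 8434.0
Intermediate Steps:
j = -9/13 ≈ -0.69231
t = -18/19 (t = -18*1/19 = -18/19 ≈ -0.94737)
-436*(-5*(4 + Z(1, 0)) + d(t, j)) = -436*(-5*(4 + 0) - 18/19*(-9/13)) = -436*(-5*4 + 162/247) = -436*(-20 + 162/247) = -436*(-4778/247) = 2083208/247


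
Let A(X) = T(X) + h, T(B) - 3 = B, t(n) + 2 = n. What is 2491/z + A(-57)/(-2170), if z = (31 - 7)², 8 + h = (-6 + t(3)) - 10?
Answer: 389273/89280 ≈ 4.3601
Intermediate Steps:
t(n) = -2 + n
T(B) = 3 + B
h = -23 (h = -8 + ((-6 + (-2 + 3)) - 10) = -8 + ((-6 + 1) - 10) = -8 + (-5 - 10) = -8 - 15 = -23)
A(X) = -20 + X (A(X) = (3 + X) - 23 = -20 + X)
z = 576 (z = 24² = 576)
2491/z + A(-57)/(-2170) = 2491/576 + (-20 - 57)/(-2170) = 2491*(1/576) - 77*(-1/2170) = 2491/576 + 11/310 = 389273/89280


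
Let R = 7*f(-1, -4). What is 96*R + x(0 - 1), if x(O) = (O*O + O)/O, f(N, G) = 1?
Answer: 672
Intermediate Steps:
R = 7 (R = 7*1 = 7)
x(O) = (O + O²)/O (x(O) = (O² + O)/O = (O + O²)/O)
96*R + x(0 - 1) = 96*7 + (1 + (0 - 1)) = 672 + (1 - 1) = 672 + 0 = 672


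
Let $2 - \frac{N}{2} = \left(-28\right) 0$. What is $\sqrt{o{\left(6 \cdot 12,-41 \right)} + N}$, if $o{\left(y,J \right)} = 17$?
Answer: $\sqrt{21} \approx 4.5826$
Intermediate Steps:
$N = 4$ ($N = 4 - 2 \left(\left(-28\right) 0\right) = 4 - 0 = 4 + 0 = 4$)
$\sqrt{o{\left(6 \cdot 12,-41 \right)} + N} = \sqrt{17 + 4} = \sqrt{21}$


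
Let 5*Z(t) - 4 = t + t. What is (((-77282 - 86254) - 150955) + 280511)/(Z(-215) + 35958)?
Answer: -42475/44841 ≈ -0.94724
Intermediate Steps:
Z(t) = 4/5 + 2*t/5 (Z(t) = 4/5 + (t + t)/5 = 4/5 + (2*t)/5 = 4/5 + 2*t/5)
(((-77282 - 86254) - 150955) + 280511)/(Z(-215) + 35958) = (((-77282 - 86254) - 150955) + 280511)/((4/5 + (2/5)*(-215)) + 35958) = ((-163536 - 150955) + 280511)/((4/5 - 86) + 35958) = (-314491 + 280511)/(-426/5 + 35958) = -33980/179364/5 = -33980*5/179364 = -42475/44841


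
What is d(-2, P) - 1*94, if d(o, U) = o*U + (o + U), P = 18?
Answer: -114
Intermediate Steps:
d(o, U) = U + o + U*o (d(o, U) = U*o + (U + o) = U + o + U*o)
d(-2, P) - 1*94 = (18 - 2 + 18*(-2)) - 1*94 = (18 - 2 - 36) - 94 = -20 - 94 = -114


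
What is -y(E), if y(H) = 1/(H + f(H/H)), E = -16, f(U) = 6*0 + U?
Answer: 1/15 ≈ 0.066667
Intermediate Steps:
f(U) = U (f(U) = 0 + U = U)
y(H) = 1/(1 + H) (y(H) = 1/(H + H/H) = 1/(H + 1) = 1/(1 + H))
-y(E) = -1/(1 - 16) = -1/(-15) = -1*(-1/15) = 1/15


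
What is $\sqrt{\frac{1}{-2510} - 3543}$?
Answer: $\frac{i \sqrt{22321256810}}{2510} \approx 59.523 i$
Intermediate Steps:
$\sqrt{\frac{1}{-2510} - 3543} = \sqrt{- \frac{1}{2510} - 3543} = \sqrt{- \frac{8892931}{2510}} = \frac{i \sqrt{22321256810}}{2510}$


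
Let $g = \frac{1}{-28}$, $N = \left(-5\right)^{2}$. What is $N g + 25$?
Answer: $\frac{675}{28} \approx 24.107$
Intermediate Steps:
$N = 25$
$g = - \frac{1}{28} \approx -0.035714$
$N g + 25 = 25 \left(- \frac{1}{28}\right) + 25 = - \frac{25}{28} + 25 = \frac{675}{28}$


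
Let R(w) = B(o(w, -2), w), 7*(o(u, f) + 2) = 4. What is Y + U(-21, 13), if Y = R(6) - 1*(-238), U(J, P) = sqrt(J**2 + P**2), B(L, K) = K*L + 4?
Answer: 1634/7 + sqrt(610) ≈ 258.13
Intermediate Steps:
o(u, f) = -10/7 (o(u, f) = -2 + (1/7)*4 = -2 + 4/7 = -10/7)
B(L, K) = 4 + K*L
R(w) = 4 - 10*w/7 (R(w) = 4 + w*(-10/7) = 4 - 10*w/7)
Y = 1634/7 (Y = (4 - 10/7*6) - 1*(-238) = (4 - 60/7) + 238 = -32/7 + 238 = 1634/7 ≈ 233.43)
Y + U(-21, 13) = 1634/7 + sqrt((-21)**2 + 13**2) = 1634/7 + sqrt(441 + 169) = 1634/7 + sqrt(610)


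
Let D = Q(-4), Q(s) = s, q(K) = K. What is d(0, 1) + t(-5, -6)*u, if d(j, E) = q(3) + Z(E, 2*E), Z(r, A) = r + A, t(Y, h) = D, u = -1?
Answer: 10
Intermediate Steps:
D = -4
t(Y, h) = -4
Z(r, A) = A + r
d(j, E) = 3 + 3*E (d(j, E) = 3 + (2*E + E) = 3 + 3*E)
d(0, 1) + t(-5, -6)*u = (3 + 3*1) - 4*(-1) = (3 + 3) + 4 = 6 + 4 = 10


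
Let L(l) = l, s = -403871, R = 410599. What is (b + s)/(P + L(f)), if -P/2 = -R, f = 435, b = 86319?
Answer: -317552/821633 ≈ -0.38649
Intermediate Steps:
P = 821198 (P = -(-2)*410599 = -2*(-410599) = 821198)
(b + s)/(P + L(f)) = (86319 - 403871)/(821198 + 435) = -317552/821633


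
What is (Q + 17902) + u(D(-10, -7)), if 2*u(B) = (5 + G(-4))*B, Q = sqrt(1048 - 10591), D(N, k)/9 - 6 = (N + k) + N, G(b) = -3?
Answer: 17713 + I*sqrt(9543) ≈ 17713.0 + 97.688*I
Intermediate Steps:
D(N, k) = 54 + 9*k + 18*N (D(N, k) = 54 + 9*((N + k) + N) = 54 + 9*(k + 2*N) = 54 + (9*k + 18*N) = 54 + 9*k + 18*N)
Q = I*sqrt(9543) (Q = sqrt(-9543) = I*sqrt(9543) ≈ 97.688*I)
u(B) = B (u(B) = ((5 - 3)*B)/2 = (2*B)/2 = B)
(Q + 17902) + u(D(-10, -7)) = (I*sqrt(9543) + 17902) + (54 + 9*(-7) + 18*(-10)) = (17902 + I*sqrt(9543)) + (54 - 63 - 180) = (17902 + I*sqrt(9543)) - 189 = 17713 + I*sqrt(9543)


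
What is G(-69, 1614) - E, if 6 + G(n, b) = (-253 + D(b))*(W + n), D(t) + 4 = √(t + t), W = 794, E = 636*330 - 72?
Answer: -396139 + 1450*√807 ≈ -3.5495e+5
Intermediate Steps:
E = 209808 (E = 209880 - 72 = 209808)
D(t) = -4 + √2*√t (D(t) = -4 + √(t + t) = -4 + √(2*t) = -4 + √2*√t)
G(n, b) = -6 + (-257 + √2*√b)*(794 + n) (G(n, b) = -6 + (-253 + (-4 + √2*√b))*(794 + n) = -6 + (-257 + √2*√b)*(794 + n))
G(-69, 1614) - E = (-204064 - 257*(-69) + 794*√2*√1614 - 69*√2*√1614) - 1*209808 = (-204064 + 17733 + 1588*√807 - 138*√807) - 209808 = (-186331 + 1450*√807) - 209808 = -396139 + 1450*√807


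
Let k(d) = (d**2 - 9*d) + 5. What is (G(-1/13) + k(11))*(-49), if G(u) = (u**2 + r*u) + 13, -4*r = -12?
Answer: -329378/169 ≈ -1949.0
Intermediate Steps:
r = 3 (r = -1/4*(-12) = 3)
G(u) = 13 + u**2 + 3*u (G(u) = (u**2 + 3*u) + 13 = 13 + u**2 + 3*u)
k(d) = 5 + d**2 - 9*d
(G(-1/13) + k(11))*(-49) = ((13 + (-1/13)**2 + 3*(-1/13)) + (5 + 11**2 - 9*11))*(-49) = ((13 + (-1*1/13)**2 + 3*(-1*1/13)) + (5 + 121 - 99))*(-49) = ((13 + (-1/13)**2 + 3*(-1/13)) + 27)*(-49) = ((13 + 1/169 - 3/13) + 27)*(-49) = (2159/169 + 27)*(-49) = (6722/169)*(-49) = -329378/169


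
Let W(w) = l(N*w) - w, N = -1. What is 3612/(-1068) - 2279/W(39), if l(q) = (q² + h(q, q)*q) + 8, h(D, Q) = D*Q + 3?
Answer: -17238915/5157194 ≈ -3.3427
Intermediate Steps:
h(D, Q) = 3 + D*Q
l(q) = 8 + q² + q*(3 + q²) (l(q) = (q² + (3 + q*q)*q) + 8 = (q² + (3 + q²)*q) + 8 = (q² + q*(3 + q²)) + 8 = 8 + q² + q*(3 + q²))
W(w) = 8 + w² - w - w*(3 + w²) (W(w) = (8 + (-w)² + (-w)*(3 + (-w)²)) - w = (8 + w² + (-w)*(3 + w²)) - w = (8 + w² - w*(3 + w²)) - w = 8 + w² - w - w*(3 + w²))
3612/(-1068) - 2279/W(39) = 3612/(-1068) - 2279/(8 + 39² - 1*39³ - 4*39) = 3612*(-1/1068) - 2279/(8 + 1521 - 1*59319 - 156) = -301/89 - 2279/(8 + 1521 - 59319 - 156) = -301/89 - 2279/(-57946) = -301/89 - 2279*(-1/57946) = -301/89 + 2279/57946 = -17238915/5157194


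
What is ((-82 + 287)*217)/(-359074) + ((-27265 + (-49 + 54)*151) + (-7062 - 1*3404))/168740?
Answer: -88065759/256737910 ≈ -0.34302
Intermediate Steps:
((-82 + 287)*217)/(-359074) + ((-27265 + (-49 + 54)*151) + (-7062 - 1*3404))/168740 = (205*217)*(-1/359074) + ((-27265 + 5*151) + (-7062 - 3404))*(1/168740) = 44485*(-1/359074) + ((-27265 + 755) - 10466)*(1/168740) = -44485/359074 + (-26510 - 10466)*(1/168740) = -44485/359074 - 36976*1/168740 = -44485/359074 - 9244/42185 = -88065759/256737910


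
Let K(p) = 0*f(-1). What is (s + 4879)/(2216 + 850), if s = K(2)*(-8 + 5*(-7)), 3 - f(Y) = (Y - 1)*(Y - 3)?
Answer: 697/438 ≈ 1.5913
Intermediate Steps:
f(Y) = 3 - (-1 + Y)*(-3 + Y) (f(Y) = 3 - (Y - 1)*(Y - 3) = 3 - (-1 + Y)*(-3 + Y))
K(p) = 0 (K(p) = 0*(-(4 - 1*(-1))) = 0*(-(4 + 1)) = 0*(-1*5) = 0*(-5) = 0)
s = 0 (s = 0*(-8 + 5*(-7)) = 0*(-8 - 35) = 0*(-43) = 0)
(s + 4879)/(2216 + 850) = (0 + 4879)/(2216 + 850) = 4879/3066 = 4879*(1/3066) = 697/438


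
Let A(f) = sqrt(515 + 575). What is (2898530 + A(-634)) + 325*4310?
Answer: 4299280 + sqrt(1090) ≈ 4.2993e+6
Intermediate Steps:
A(f) = sqrt(1090)
(2898530 + A(-634)) + 325*4310 = (2898530 + sqrt(1090)) + 325*4310 = (2898530 + sqrt(1090)) + 1400750 = 4299280 + sqrt(1090)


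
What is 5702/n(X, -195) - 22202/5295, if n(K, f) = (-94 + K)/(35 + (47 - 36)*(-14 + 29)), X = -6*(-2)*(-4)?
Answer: -3020785342/375945 ≈ -8035.2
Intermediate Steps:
X = -48 (X = 12*(-4) = -48)
n(K, f) = -47/100 + K/200 (n(K, f) = (-94 + K)/(35 + 11*15) = (-94 + K)/(35 + 165) = (-94 + K)/200 = (-94 + K)*(1/200) = -47/100 + K/200)
5702/n(X, -195) - 22202/5295 = 5702/(-47/100 + (1/200)*(-48)) - 22202/5295 = 5702/(-47/100 - 6/25) - 22202*1/5295 = 5702/(-71/100) - 22202/5295 = 5702*(-100/71) - 22202/5295 = -570200/71 - 22202/5295 = -3020785342/375945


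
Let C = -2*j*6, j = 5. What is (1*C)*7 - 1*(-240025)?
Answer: 239605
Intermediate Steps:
C = -60 (C = -2*5*6 = -10*6 = -60)
(1*C)*7 - 1*(-240025) = (1*(-60))*7 - 1*(-240025) = -60*7 + 240025 = -420 + 240025 = 239605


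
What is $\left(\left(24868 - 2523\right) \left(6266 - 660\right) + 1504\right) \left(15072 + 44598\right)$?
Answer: $7474716140580$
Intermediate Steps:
$\left(\left(24868 - 2523\right) \left(6266 - 660\right) + 1504\right) \left(15072 + 44598\right) = \left(22345 \cdot 5606 + 1504\right) 59670 = \left(125266070 + 1504\right) 59670 = 125267574 \cdot 59670 = 7474716140580$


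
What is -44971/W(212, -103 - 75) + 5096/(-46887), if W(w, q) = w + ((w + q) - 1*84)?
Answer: -703126943/2531898 ≈ -277.71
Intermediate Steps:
W(w, q) = -84 + q + 2*w (W(w, q) = w + ((q + w) - 84) = w + (-84 + q + w) = -84 + q + 2*w)
-44971/W(212, -103 - 75) + 5096/(-46887) = -44971/(-84 + (-103 - 75) + 2*212) + 5096/(-46887) = -44971/(-84 - 178 + 424) + 5096*(-1/46887) = -44971/162 - 5096/46887 = -703126943/2531898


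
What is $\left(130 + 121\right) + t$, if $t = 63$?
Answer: $314$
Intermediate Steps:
$\left(130 + 121\right) + t = \left(130 + 121\right) + 63 = 251 + 63 = 314$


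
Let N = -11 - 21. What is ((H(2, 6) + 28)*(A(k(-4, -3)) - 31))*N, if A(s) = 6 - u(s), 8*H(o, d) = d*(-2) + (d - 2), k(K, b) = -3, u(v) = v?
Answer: 19008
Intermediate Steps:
H(o, d) = -¼ - d/8 (H(o, d) = (d*(-2) + (d - 2))/8 = (-2*d + (-2 + d))/8 = (-2 - d)/8 = -¼ - d/8)
A(s) = 6 - s
N = -32
((H(2, 6) + 28)*(A(k(-4, -3)) - 31))*N = (((-¼ - ⅛*6) + 28)*((6 - 1*(-3)) - 31))*(-32) = (((-¼ - ¾) + 28)*((6 + 3) - 31))*(-32) = ((-1 + 28)*(9 - 31))*(-32) = (27*(-22))*(-32) = -594*(-32) = 19008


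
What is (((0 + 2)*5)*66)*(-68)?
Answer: -44880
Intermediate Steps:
(((0 + 2)*5)*66)*(-68) = ((2*5)*66)*(-68) = (10*66)*(-68) = 660*(-68) = -44880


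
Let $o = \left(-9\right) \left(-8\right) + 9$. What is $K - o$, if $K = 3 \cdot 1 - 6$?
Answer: $-84$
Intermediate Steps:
$o = 81$ ($o = 72 + 9 = 81$)
$K = -3$ ($K = 3 - 6 = -3$)
$K - o = -3 - 81 = -84$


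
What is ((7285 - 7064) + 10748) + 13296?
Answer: 24265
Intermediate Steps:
((7285 - 7064) + 10748) + 13296 = (221 + 10748) + 13296 = 10969 + 13296 = 24265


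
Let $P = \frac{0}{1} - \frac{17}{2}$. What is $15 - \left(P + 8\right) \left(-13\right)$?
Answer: $\frac{17}{2} \approx 8.5$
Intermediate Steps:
$P = - \frac{17}{2}$ ($P = 0 \cdot 1 - \frac{17}{2} = 0 - \frac{17}{2} = - \frac{17}{2} \approx -8.5$)
$15 - \left(P + 8\right) \left(-13\right) = 15 - \left(- \frac{17}{2} + 8\right) \left(-13\right) = 15 - \left(- \frac{1}{2}\right) \left(-13\right) = 15 - \frac{13}{2} = \frac{17}{2}$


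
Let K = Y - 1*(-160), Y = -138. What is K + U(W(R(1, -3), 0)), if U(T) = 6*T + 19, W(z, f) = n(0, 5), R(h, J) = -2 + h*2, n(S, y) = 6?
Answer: 77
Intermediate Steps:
R(h, J) = -2 + 2*h
W(z, f) = 6
U(T) = 19 + 6*T
K = 22 (K = -138 - 1*(-160) = -138 + 160 = 22)
K + U(W(R(1, -3), 0)) = 22 + (19 + 6*6) = 22 + (19 + 36) = 22 + 55 = 77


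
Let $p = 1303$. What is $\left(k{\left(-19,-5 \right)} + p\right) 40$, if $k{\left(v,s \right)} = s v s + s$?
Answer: $32920$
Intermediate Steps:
$k{\left(v,s \right)} = s + v s^{2}$ ($k{\left(v,s \right)} = v s^{2} + s = s + v s^{2}$)
$\left(k{\left(-19,-5 \right)} + p\right) 40 = \left(- 5 \left(1 - -95\right) + 1303\right) 40 = \left(- 5 \left(1 + 95\right) + 1303\right) 40 = \left(\left(-5\right) 96 + 1303\right) 40 = \left(-480 + 1303\right) 40 = 823 \cdot 40 = 32920$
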